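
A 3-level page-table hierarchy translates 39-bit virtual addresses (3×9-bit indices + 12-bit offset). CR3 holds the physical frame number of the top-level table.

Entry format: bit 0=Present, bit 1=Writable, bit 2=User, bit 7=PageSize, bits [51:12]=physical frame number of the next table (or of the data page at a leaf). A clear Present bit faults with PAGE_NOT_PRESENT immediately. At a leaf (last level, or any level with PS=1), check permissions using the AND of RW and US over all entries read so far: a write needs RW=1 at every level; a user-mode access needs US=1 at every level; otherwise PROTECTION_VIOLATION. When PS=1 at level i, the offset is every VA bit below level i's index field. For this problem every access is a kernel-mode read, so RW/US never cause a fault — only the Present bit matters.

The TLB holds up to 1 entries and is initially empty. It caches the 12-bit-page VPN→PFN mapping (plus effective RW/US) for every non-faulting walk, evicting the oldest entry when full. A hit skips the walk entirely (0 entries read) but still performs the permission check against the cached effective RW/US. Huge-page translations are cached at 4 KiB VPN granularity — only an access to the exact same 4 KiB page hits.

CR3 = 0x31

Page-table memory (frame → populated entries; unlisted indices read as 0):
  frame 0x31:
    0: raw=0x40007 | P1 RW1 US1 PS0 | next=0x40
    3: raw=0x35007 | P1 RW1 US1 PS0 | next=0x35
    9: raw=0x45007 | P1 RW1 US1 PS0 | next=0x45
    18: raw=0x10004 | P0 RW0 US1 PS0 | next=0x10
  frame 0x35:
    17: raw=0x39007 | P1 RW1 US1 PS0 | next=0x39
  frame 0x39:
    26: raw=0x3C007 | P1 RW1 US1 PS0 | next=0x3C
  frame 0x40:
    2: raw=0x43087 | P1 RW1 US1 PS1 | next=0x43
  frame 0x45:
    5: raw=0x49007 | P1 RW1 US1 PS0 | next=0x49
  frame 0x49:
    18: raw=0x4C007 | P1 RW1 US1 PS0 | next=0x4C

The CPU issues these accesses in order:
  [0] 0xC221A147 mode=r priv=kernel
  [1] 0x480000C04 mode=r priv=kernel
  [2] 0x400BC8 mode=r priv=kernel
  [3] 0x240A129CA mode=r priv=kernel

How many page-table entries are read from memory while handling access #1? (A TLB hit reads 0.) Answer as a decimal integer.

Walk each access:
#0 VA=0xC221A147 (r,kernel):
  L0: frame=0x31 idx=3 entry=0x35007 [P=1 RW=1 US=1 PS=0]
  L1: frame=0x35 idx=17 entry=0x39007 [P=1 RW=1 US=1 PS=0]
  L2: frame=0x39 idx=26 entry=0x3C007 [P=1 RW=1 US=1 PS=0]
  ⇒ phys 0x3C147  [3 reads]
#1 VA=0x480000C04 (r,kernel):
  L0: frame=0x31 idx=18 entry=0x10004 [P=0 RW=0 US=1 PS=0]
  → PAGE_NOT_PRESENT  (1 entries read)
#2 VA=0x400BC8 (r,kernel):
  L0: frame=0x31 idx=0 entry=0x40007 [P=1 RW=1 US=1 PS=0]
  L1: frame=0x40 idx=2 entry=0x43087 [P=1 RW=1 US=1 PS=1]
  ⇒ phys 0x43BC8 (huge @L1)  [2 reads]
#3 VA=0x240A129CA (r,kernel):
  L0: frame=0x31 idx=9 entry=0x45007 [P=1 RW=1 US=1 PS=0]
  L1: frame=0x45 idx=5 entry=0x49007 [P=1 RW=1 US=1 PS=0]
  L2: frame=0x49 idx=18 entry=0x4C007 [P=1 RW=1 US=1 PS=0]
  ⇒ phys 0x4C9CA  [3 reads]

Entries read for #1: 1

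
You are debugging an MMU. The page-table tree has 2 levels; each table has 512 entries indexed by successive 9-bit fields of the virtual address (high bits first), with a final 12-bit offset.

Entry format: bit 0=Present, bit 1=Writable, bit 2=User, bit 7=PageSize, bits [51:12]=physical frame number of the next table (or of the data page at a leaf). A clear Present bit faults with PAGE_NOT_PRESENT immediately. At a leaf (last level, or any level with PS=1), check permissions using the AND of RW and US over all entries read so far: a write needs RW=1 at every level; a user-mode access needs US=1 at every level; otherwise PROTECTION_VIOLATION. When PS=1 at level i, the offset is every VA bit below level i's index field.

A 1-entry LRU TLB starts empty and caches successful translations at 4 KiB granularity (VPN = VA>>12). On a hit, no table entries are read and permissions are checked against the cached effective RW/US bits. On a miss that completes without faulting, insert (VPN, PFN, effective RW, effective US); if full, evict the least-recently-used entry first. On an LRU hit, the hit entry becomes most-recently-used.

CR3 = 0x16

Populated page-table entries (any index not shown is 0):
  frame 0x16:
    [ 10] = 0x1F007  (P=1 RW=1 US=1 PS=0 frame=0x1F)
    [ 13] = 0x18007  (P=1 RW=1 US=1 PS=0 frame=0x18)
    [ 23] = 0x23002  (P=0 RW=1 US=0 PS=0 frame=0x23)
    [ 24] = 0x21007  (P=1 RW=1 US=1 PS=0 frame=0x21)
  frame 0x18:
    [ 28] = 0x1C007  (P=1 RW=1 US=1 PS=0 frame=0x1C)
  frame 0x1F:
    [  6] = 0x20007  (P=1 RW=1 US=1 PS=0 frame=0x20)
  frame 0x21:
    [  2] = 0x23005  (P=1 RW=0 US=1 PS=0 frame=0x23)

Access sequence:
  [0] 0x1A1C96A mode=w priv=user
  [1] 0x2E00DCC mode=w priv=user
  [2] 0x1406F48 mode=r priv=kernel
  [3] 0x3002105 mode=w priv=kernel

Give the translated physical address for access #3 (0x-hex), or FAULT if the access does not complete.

Trace:
#0 VA=0x1A1C96A (w,user):
  lvl0: tbl 0x16, slot 13 ⇒ 0x18007 (P1/RW1/US1/PS0)
  lvl1: tbl 0x18, slot 28 ⇒ 0x1C007 (P1/RW1/US1/PS0)
  ✓ 0x1C96A  — 2 lookups
#1 VA=0x2E00DCC (w,user):
  lvl0: tbl 0x16, slot 23 ⇒ 0x23002 (P0/RW1/US0/PS0)
  ⇒ fault: PAGE_NOT_PRESENT  — 1 lookups
#2 VA=0x1406F48 (r,kernel):
  lvl0: tbl 0x16, slot 10 ⇒ 0x1F007 (P1/RW1/US1/PS0)
  lvl1: tbl 0x1F, slot 6 ⇒ 0x20007 (P1/RW1/US1/PS0)
  ✓ 0x20F48  — 2 lookups
#3 VA=0x3002105 (w,kernel):
  lvl0: tbl 0x16, slot 24 ⇒ 0x21007 (P1/RW1/US1/PS0)
  lvl1: tbl 0x21, slot 2 ⇒ 0x23005 (P1/RW0/US1/PS0)
  ⇒ fault: PROTECTION_VIOLATION  — 2 lookups

Access #3 PA: FAULT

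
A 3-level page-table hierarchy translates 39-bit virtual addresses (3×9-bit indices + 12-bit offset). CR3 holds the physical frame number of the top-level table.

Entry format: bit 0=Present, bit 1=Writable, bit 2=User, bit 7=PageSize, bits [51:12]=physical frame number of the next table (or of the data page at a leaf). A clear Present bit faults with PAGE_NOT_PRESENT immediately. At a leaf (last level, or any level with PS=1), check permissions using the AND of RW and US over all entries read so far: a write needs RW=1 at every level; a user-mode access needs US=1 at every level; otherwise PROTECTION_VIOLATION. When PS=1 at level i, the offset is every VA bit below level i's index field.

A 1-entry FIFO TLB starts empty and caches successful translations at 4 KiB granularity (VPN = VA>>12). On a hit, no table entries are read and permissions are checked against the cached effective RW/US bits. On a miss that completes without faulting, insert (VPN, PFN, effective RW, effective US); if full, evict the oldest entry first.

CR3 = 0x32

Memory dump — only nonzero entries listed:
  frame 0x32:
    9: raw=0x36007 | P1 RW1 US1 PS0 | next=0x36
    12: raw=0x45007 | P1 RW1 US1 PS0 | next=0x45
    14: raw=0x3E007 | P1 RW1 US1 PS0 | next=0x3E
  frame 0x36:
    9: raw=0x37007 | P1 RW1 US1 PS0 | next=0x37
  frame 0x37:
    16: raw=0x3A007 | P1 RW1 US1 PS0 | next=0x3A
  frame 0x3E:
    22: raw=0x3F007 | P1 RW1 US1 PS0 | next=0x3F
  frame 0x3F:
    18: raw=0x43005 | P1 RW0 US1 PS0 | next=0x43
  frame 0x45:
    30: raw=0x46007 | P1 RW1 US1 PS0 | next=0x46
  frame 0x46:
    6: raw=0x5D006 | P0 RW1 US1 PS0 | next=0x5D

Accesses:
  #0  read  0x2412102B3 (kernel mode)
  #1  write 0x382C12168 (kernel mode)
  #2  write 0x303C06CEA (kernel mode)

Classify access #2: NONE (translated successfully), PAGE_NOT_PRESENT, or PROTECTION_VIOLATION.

Per-access translation:
#0 VA=0x2412102B3 (r,kernel):
  L0: frame=0x32 idx=9 entry=0x36007 [P=1 RW=1 US=1 PS=0]
  L1: frame=0x36 idx=9 entry=0x37007 [P=1 RW=1 US=1 PS=0]
  L2: frame=0x37 idx=16 entry=0x3A007 [P=1 RW=1 US=1 PS=0]
  → PA=0x3A2B3  (3 entries read)
#1 VA=0x382C12168 (w,kernel):
  L0: frame=0x32 idx=14 entry=0x3E007 [P=1 RW=1 US=1 PS=0]
  L1: frame=0x3E idx=22 entry=0x3F007 [P=1 RW=1 US=1 PS=0]
  L2: frame=0x3F idx=18 entry=0x43005 [P=1 RW=0 US=1 PS=0]
  ✗ PROTECTION_VIOLATION  [3 reads]
#2 VA=0x303C06CEA (w,kernel):
  L0: frame=0x32 idx=12 entry=0x45007 [P=1 RW=1 US=1 PS=0]
  L1: frame=0x45 idx=30 entry=0x46007 [P=1 RW=1 US=1 PS=0]
  L2: frame=0x46 idx=6 entry=0x5D006 [P=0 RW=1 US=1 PS=0]
  ✗ PAGE_NOT_PRESENT  [3 reads]

Access #2 fault: PAGE_NOT_PRESENT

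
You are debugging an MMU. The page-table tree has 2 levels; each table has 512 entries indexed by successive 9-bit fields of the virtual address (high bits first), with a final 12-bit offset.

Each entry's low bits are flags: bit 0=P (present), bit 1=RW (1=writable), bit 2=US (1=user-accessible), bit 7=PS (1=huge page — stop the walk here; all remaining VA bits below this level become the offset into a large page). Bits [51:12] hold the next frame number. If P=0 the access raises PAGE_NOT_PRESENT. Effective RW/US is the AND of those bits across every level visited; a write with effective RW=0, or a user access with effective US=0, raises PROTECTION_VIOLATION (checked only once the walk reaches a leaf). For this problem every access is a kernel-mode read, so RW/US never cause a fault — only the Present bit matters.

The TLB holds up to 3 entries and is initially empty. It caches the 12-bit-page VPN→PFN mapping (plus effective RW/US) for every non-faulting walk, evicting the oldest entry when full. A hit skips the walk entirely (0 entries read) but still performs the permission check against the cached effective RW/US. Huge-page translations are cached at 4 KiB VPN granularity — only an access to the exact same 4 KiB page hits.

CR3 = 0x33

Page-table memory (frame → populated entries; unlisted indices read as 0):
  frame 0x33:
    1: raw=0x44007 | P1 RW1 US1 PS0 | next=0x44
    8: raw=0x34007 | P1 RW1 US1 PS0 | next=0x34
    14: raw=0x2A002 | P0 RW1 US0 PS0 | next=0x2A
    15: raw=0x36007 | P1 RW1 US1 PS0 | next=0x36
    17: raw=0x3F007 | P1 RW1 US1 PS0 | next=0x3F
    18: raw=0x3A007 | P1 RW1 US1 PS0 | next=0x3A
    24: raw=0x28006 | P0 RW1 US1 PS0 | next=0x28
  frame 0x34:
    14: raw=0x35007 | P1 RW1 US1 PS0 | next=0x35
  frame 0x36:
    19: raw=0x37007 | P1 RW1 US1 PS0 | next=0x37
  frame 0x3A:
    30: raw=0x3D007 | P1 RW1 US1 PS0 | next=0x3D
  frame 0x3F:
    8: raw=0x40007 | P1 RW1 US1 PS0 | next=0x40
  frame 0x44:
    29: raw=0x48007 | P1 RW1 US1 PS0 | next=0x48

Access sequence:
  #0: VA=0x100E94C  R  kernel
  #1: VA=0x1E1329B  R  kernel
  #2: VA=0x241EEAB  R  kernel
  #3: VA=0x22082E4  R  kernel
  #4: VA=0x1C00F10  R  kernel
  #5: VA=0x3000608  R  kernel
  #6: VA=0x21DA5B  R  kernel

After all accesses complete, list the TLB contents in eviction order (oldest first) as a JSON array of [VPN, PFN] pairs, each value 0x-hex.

Trace:
#0 VA=0x100E94C (r,kernel):
  L0: frame=0x33 idx=8 entry=0x34007 [P=1 RW=1 US=1 PS=0]
  L1: frame=0x34 idx=14 entry=0x35007 [P=1 RW=1 US=1 PS=0]
  ✓ 0x3594C  — 2 lookups
#1 VA=0x1E1329B (r,kernel):
  L0: frame=0x33 idx=15 entry=0x36007 [P=1 RW=1 US=1 PS=0]
  L1: frame=0x36 idx=19 entry=0x37007 [P=1 RW=1 US=1 PS=0]
  ✓ 0x3729B  — 2 lookups
#2 VA=0x241EEAB (r,kernel):
  L0: frame=0x33 idx=18 entry=0x3A007 [P=1 RW=1 US=1 PS=0]
  L1: frame=0x3A idx=30 entry=0x3D007 [P=1 RW=1 US=1 PS=0]
  ✓ 0x3DEAB  — 2 lookups
#3 VA=0x22082E4 (r,kernel):
  L0: frame=0x33 idx=17 entry=0x3F007 [P=1 RW=1 US=1 PS=0]
  L1: frame=0x3F idx=8 entry=0x40007 [P=1 RW=1 US=1 PS=0]
  ✓ 0x402E4  — 2 lookups
#4 VA=0x1C00F10 (r,kernel):
  L0: frame=0x33 idx=14 entry=0x2A002 [P=0 RW=1 US=0 PS=0]
  → PAGE_NOT_PRESENT  (1 entries read)
#5 VA=0x3000608 (r,kernel):
  L0: frame=0x33 idx=24 entry=0x28006 [P=0 RW=1 US=1 PS=0]
  → PAGE_NOT_PRESENT  (1 entries read)
#6 VA=0x21DA5B (r,kernel):
  L0: frame=0x33 idx=1 entry=0x44007 [P=1 RW=1 US=1 PS=0]
  L1: frame=0x44 idx=29 entry=0x48007 [P=1 RW=1 US=1 PS=0]
  ✓ 0x48A5B  — 2 lookups

TLB: [["0x241E", "0x3D"], ["0x2208", "0x40"], ["0x21D", "0x48"]]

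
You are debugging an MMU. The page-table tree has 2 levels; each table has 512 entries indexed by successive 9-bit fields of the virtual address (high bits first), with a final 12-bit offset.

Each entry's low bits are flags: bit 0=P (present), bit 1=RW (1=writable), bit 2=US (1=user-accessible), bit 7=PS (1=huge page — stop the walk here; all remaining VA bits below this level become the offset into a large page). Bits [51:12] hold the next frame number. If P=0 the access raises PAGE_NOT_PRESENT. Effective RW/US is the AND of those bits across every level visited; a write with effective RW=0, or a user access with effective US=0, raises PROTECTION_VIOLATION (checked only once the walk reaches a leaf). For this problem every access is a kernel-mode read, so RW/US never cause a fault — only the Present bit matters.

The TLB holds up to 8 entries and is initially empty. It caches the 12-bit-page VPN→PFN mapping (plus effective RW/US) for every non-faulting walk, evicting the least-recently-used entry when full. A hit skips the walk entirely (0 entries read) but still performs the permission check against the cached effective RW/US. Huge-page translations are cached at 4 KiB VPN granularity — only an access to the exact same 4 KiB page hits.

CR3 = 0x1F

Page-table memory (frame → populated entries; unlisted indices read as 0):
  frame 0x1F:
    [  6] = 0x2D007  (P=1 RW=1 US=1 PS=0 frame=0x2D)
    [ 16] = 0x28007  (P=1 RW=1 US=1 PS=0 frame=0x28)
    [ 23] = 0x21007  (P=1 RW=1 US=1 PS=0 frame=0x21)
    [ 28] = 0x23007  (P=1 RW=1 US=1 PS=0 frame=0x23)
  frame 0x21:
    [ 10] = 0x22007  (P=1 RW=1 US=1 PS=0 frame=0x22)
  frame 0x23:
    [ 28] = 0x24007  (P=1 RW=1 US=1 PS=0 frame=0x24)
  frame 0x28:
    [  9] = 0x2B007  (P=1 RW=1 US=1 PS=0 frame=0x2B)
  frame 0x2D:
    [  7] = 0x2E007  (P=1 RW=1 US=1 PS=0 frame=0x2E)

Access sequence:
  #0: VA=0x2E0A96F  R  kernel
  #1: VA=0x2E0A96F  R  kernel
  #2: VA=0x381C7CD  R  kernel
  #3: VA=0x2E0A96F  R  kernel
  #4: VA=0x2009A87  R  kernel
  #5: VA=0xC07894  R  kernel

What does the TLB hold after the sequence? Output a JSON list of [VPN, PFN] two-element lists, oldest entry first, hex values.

Trace:
#0 VA=0x2E0A96F (r,kernel):
  [0] read 0x1F idx=23: raw=0x21007 flags P=1 W=1 U=1 S=0
  [1] read 0x21 idx=10: raw=0x22007 flags P=1 W=1 U=1 S=0
  ⇒ phys 0x2296F  [2 reads]
#1 VA=0x2E0A96F (r,kernel):
  TLB hit vpn=0x2E0A → PA=0x2296F
#2 VA=0x381C7CD (r,kernel):
  [0] read 0x1F idx=28: raw=0x23007 flags P=1 W=1 U=1 S=0
  [1] read 0x23 idx=28: raw=0x24007 flags P=1 W=1 U=1 S=0
  ⇒ phys 0x247CD  [2 reads]
#3 VA=0x2E0A96F (r,kernel):
  TLB hit vpn=0x2E0A → PA=0x2296F
#4 VA=0x2009A87 (r,kernel):
  [0] read 0x1F idx=16: raw=0x28007 flags P=1 W=1 U=1 S=0
  [1] read 0x28 idx=9: raw=0x2B007 flags P=1 W=1 U=1 S=0
  ⇒ phys 0x2BA87  [2 reads]
#5 VA=0xC07894 (r,kernel):
  [0] read 0x1F idx=6: raw=0x2D007 flags P=1 W=1 U=1 S=0
  [1] read 0x2D idx=7: raw=0x2E007 flags P=1 W=1 U=1 S=0
  ⇒ phys 0x2E894  [2 reads]

TLB: [["0x381C", "0x24"], ["0x2E0A", "0x22"], ["0x2009", "0x2B"], ["0xC07", "0x2E"]]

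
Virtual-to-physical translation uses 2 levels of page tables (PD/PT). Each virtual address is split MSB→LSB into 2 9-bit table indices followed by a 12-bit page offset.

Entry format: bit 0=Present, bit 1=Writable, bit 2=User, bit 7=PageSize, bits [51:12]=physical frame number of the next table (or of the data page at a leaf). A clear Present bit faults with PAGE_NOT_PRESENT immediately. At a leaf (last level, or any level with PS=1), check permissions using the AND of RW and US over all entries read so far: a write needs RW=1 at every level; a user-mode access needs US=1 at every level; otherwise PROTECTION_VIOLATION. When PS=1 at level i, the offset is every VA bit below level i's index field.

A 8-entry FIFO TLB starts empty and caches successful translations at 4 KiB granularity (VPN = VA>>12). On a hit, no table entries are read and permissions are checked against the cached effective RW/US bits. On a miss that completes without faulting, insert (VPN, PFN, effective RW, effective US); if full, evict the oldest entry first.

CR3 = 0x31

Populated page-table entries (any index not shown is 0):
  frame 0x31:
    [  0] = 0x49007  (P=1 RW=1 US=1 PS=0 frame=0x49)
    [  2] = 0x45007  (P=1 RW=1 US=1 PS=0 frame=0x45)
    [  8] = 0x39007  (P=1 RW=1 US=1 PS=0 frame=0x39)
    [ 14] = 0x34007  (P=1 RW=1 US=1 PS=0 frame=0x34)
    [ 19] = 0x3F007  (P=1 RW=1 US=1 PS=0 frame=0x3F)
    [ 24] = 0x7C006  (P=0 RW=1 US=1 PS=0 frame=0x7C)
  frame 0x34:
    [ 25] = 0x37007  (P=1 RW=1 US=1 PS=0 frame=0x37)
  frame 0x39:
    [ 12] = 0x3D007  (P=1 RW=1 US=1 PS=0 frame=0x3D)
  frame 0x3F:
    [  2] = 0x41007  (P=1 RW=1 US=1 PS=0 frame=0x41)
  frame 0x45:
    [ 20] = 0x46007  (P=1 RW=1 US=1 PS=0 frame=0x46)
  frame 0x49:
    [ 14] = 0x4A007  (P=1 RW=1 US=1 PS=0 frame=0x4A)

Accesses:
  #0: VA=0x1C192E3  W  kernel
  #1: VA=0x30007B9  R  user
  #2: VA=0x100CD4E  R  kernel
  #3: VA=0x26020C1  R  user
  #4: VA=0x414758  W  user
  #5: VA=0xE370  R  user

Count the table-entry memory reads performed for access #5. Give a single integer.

Trace:
#0 VA=0x1C192E3 (w,kernel):
  [0] read 0x31 idx=14: raw=0x34007 flags P=1 W=1 U=1 S=0
  [1] read 0x34 idx=25: raw=0x37007 flags P=1 W=1 U=1 S=0
  ✓ 0x372E3  — 2 lookups
#1 VA=0x30007B9 (r,user):
  [0] read 0x31 idx=24: raw=0x7C006 flags P=0 W=1 U=1 S=0
  ⇒ fault: PAGE_NOT_PRESENT  — 1 lookups
#2 VA=0x100CD4E (r,kernel):
  [0] read 0x31 idx=8: raw=0x39007 flags P=1 W=1 U=1 S=0
  [1] read 0x39 idx=12: raw=0x3D007 flags P=1 W=1 U=1 S=0
  ✓ 0x3DD4E  — 2 lookups
#3 VA=0x26020C1 (r,user):
  [0] read 0x31 idx=19: raw=0x3F007 flags P=1 W=1 U=1 S=0
  [1] read 0x3F idx=2: raw=0x41007 flags P=1 W=1 U=1 S=0
  ✓ 0x410C1  — 2 lookups
#4 VA=0x414758 (w,user):
  [0] read 0x31 idx=2: raw=0x45007 flags P=1 W=1 U=1 S=0
  [1] read 0x45 idx=20: raw=0x46007 flags P=1 W=1 U=1 S=0
  ✓ 0x46758  — 2 lookups
#5 VA=0xE370 (r,user):
  [0] read 0x31 idx=0: raw=0x49007 flags P=1 W=1 U=1 S=0
  [1] read 0x49 idx=14: raw=0x4A007 flags P=1 W=1 U=1 S=0
  ✓ 0x4A370  — 2 lookups

Entries read for #5: 2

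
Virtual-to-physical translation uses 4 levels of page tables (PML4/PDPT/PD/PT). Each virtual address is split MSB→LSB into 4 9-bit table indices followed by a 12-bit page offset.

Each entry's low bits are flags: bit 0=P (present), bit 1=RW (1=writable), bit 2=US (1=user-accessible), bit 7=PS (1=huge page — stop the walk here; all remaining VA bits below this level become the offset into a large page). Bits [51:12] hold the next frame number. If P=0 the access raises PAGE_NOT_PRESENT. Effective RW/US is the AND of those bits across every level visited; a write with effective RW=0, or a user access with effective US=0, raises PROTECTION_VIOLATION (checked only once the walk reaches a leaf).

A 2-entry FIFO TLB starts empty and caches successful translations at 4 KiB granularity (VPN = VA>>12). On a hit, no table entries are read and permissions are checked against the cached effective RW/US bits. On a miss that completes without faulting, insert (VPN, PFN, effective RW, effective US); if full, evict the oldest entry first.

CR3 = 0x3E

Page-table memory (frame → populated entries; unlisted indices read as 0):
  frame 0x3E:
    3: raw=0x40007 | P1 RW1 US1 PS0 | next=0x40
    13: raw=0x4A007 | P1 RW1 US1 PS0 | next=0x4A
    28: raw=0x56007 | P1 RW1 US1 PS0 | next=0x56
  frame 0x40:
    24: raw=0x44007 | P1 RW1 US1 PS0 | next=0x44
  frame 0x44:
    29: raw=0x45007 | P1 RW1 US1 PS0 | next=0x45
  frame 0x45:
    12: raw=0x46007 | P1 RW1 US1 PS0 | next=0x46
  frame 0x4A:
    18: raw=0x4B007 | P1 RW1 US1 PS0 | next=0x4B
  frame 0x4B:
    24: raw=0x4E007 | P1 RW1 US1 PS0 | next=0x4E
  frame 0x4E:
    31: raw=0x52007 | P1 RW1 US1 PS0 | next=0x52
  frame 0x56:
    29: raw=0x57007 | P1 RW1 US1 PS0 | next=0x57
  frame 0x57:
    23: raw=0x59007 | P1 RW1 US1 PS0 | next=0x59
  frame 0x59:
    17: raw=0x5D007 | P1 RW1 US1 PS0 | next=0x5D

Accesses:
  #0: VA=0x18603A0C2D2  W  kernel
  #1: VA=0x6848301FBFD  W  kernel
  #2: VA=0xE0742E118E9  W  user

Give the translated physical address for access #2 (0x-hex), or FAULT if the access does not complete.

Trace:
#0 VA=0x18603A0C2D2 (w,kernel):
  L0: frame=0x3E idx=3 entry=0x40007 [P=1 RW=1 US=1 PS=0]
  L1: frame=0x40 idx=24 entry=0x44007 [P=1 RW=1 US=1 PS=0]
  L2: frame=0x44 idx=29 entry=0x45007 [P=1 RW=1 US=1 PS=0]
  L3: frame=0x45 idx=12 entry=0x46007 [P=1 RW=1 US=1 PS=0]
  → PA=0x462D2  (4 entries read)
#1 VA=0x6848301FBFD (w,kernel):
  L0: frame=0x3E idx=13 entry=0x4A007 [P=1 RW=1 US=1 PS=0]
  L1: frame=0x4A idx=18 entry=0x4B007 [P=1 RW=1 US=1 PS=0]
  L2: frame=0x4B idx=24 entry=0x4E007 [P=1 RW=1 US=1 PS=0]
  L3: frame=0x4E idx=31 entry=0x52007 [P=1 RW=1 US=1 PS=0]
  → PA=0x52BFD  (4 entries read)
#2 VA=0xE0742E118E9 (w,user):
  L0: frame=0x3E idx=28 entry=0x56007 [P=1 RW=1 US=1 PS=0]
  L1: frame=0x56 idx=29 entry=0x57007 [P=1 RW=1 US=1 PS=0]
  L2: frame=0x57 idx=23 entry=0x59007 [P=1 RW=1 US=1 PS=0]
  L3: frame=0x59 idx=17 entry=0x5D007 [P=1 RW=1 US=1 PS=0]
  → PA=0x5D8E9  (4 entries read)

Access #2 PA: 0x5D8E9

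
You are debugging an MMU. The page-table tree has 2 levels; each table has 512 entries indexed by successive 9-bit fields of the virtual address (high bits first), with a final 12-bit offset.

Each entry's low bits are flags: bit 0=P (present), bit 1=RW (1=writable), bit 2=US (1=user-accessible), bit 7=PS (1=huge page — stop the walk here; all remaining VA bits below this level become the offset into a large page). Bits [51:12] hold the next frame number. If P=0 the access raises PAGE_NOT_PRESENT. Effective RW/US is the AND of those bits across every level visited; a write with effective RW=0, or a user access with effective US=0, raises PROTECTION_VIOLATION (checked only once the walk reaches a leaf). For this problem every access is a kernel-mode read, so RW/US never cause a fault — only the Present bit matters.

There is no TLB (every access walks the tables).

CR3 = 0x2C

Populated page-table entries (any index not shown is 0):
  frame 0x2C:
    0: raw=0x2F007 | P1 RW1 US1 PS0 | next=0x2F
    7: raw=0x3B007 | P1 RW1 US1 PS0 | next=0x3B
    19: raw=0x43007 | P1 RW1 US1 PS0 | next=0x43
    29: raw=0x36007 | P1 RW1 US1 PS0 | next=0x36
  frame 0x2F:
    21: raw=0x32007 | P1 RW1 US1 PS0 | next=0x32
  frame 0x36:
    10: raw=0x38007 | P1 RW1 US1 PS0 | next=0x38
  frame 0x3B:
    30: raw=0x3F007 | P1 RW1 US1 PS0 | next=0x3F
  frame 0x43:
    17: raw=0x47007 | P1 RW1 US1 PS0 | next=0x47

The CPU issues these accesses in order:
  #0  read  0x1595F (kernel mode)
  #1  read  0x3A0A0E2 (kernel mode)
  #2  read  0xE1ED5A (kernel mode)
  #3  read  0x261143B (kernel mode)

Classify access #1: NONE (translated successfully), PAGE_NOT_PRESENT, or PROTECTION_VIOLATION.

Trace:
#0 VA=0x1595F (r,kernel):
  lvl0: tbl 0x2C, slot 0 ⇒ 0x2F007 (P1/RW1/US1/PS0)
  lvl1: tbl 0x2F, slot 21 ⇒ 0x32007 (P1/RW1/US1/PS0)
  ✓ 0x3295F  — 2 lookups
#1 VA=0x3A0A0E2 (r,kernel):
  lvl0: tbl 0x2C, slot 29 ⇒ 0x36007 (P1/RW1/US1/PS0)
  lvl1: tbl 0x36, slot 10 ⇒ 0x38007 (P1/RW1/US1/PS0)
  ✓ 0x380E2  — 2 lookups
#2 VA=0xE1ED5A (r,kernel):
  lvl0: tbl 0x2C, slot 7 ⇒ 0x3B007 (P1/RW1/US1/PS0)
  lvl1: tbl 0x3B, slot 30 ⇒ 0x3F007 (P1/RW1/US1/PS0)
  ✓ 0x3FD5A  — 2 lookups
#3 VA=0x261143B (r,kernel):
  lvl0: tbl 0x2C, slot 19 ⇒ 0x43007 (P1/RW1/US1/PS0)
  lvl1: tbl 0x43, slot 17 ⇒ 0x47007 (P1/RW1/US1/PS0)
  ✓ 0x4743B  — 2 lookups

Access #1 fault: NONE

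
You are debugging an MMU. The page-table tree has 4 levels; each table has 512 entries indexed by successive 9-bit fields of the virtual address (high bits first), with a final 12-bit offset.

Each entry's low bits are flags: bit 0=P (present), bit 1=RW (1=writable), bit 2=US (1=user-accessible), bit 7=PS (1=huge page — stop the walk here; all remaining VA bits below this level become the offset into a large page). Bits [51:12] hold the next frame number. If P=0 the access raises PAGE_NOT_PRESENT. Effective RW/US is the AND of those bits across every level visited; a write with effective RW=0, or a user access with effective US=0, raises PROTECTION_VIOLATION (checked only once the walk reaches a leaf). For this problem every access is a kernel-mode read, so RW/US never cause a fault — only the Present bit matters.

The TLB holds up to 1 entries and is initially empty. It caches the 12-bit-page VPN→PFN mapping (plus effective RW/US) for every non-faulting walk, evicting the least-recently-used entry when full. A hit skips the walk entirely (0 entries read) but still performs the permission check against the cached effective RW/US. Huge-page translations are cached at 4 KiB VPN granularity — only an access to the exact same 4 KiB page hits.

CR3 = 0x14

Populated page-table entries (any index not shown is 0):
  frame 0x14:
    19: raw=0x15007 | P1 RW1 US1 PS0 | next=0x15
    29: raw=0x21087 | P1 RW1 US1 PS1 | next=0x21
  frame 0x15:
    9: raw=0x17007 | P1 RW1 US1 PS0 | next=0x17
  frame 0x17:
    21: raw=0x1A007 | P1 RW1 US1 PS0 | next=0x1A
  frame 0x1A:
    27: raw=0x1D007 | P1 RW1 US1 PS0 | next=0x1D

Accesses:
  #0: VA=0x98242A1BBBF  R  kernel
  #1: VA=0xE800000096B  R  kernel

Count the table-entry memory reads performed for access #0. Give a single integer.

Trace:
#0 VA=0x98242A1BBBF (r,kernel):
  L0 @0x14[19] → 0x15007  P=1,RW=1,US=1,PS=0
  L1 @0x15[9] → 0x17007  P=1,RW=1,US=1,PS=0
  L2 @0x17[21] → 0x1A007  P=1,RW=1,US=1,PS=0
  L3 @0x1A[27] → 0x1D007  P=1,RW=1,US=1,PS=0
  ⇒ phys 0x1DBBF  [4 reads]
#1 VA=0xE800000096B (r,kernel):
  L0 @0x14[29] → 0x21087  P=1,RW=1,US=1,PS=1
  ⇒ phys 0x2196B (huge @L0)  [1 reads]

Entries read for #0: 4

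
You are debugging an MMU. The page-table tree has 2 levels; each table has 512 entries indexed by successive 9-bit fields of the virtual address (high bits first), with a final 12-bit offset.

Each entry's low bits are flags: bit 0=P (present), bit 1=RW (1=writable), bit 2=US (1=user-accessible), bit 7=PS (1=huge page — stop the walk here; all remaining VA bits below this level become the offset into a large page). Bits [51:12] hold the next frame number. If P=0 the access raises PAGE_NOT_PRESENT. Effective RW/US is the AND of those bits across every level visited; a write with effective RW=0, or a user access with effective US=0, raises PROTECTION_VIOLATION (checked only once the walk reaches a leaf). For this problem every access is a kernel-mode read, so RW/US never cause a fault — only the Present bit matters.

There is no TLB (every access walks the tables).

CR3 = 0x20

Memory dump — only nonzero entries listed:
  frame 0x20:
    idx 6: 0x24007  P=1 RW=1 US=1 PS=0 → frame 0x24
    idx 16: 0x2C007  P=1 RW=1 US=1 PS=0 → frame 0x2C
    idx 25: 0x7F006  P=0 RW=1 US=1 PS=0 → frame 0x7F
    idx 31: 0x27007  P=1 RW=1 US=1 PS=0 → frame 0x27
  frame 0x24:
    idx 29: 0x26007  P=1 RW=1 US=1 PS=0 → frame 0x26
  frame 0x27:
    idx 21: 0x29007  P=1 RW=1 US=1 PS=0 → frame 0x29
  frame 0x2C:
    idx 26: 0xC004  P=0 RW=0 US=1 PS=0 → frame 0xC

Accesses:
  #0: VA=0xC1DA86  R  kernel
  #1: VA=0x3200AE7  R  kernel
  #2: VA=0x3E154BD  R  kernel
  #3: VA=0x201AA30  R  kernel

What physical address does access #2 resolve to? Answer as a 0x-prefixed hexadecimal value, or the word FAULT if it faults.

Per-access translation:
#0 VA=0xC1DA86 (r,kernel):
  lvl0: tbl 0x20, slot 6 ⇒ 0x24007 (P1/RW1/US1/PS0)
  lvl1: tbl 0x24, slot 29 ⇒ 0x26007 (P1/RW1/US1/PS0)
  → PA=0x26A86  (2 entries read)
#1 VA=0x3200AE7 (r,kernel):
  lvl0: tbl 0x20, slot 25 ⇒ 0x7F006 (P0/RW1/US1/PS0)
  → PAGE_NOT_PRESENT  (1 entries read)
#2 VA=0x3E154BD (r,kernel):
  lvl0: tbl 0x20, slot 31 ⇒ 0x27007 (P1/RW1/US1/PS0)
  lvl1: tbl 0x27, slot 21 ⇒ 0x29007 (P1/RW1/US1/PS0)
  → PA=0x294BD  (2 entries read)
#3 VA=0x201AA30 (r,kernel):
  lvl0: tbl 0x20, slot 16 ⇒ 0x2C007 (P1/RW1/US1/PS0)
  lvl1: tbl 0x2C, slot 26 ⇒ 0xC004 (P0/RW0/US1/PS0)
  → PAGE_NOT_PRESENT  (2 entries read)

Access #2 PA: 0x294BD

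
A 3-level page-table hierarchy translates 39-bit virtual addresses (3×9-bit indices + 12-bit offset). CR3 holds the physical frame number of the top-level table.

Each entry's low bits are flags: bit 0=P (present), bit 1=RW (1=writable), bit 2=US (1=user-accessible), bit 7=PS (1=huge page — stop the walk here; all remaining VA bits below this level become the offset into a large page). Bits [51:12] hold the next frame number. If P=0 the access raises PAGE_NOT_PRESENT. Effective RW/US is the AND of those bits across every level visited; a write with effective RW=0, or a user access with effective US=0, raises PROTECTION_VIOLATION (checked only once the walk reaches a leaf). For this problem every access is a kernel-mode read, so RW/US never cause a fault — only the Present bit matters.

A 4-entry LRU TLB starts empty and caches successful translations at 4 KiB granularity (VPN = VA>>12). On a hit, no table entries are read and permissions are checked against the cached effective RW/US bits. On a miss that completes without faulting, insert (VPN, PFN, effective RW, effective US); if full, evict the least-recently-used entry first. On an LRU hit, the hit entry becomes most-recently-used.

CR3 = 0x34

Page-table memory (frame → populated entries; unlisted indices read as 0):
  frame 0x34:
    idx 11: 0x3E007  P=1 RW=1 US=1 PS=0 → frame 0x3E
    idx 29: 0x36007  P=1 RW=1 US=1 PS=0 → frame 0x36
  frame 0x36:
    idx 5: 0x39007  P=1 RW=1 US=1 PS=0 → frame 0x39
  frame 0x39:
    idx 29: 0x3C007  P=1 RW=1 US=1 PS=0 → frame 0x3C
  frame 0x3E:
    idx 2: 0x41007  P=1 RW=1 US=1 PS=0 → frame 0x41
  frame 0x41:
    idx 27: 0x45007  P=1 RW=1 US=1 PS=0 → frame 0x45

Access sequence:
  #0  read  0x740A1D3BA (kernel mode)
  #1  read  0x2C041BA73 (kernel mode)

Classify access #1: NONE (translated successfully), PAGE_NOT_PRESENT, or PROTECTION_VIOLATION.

Walk each access:
#0 VA=0x740A1D3BA (r,kernel):
  [0] read 0x34 idx=29: raw=0x36007 flags P=1 W=1 U=1 S=0
  [1] read 0x36 idx=5: raw=0x39007 flags P=1 W=1 U=1 S=0
  [2] read 0x39 idx=29: raw=0x3C007 flags P=1 W=1 U=1 S=0
  ✓ 0x3C3BA  — 3 lookups
#1 VA=0x2C041BA73 (r,kernel):
  [0] read 0x34 idx=11: raw=0x3E007 flags P=1 W=1 U=1 S=0
  [1] read 0x3E idx=2: raw=0x41007 flags P=1 W=1 U=1 S=0
  [2] read 0x41 idx=27: raw=0x45007 flags P=1 W=1 U=1 S=0
  ✓ 0x45A73  — 3 lookups

Access #1 fault: NONE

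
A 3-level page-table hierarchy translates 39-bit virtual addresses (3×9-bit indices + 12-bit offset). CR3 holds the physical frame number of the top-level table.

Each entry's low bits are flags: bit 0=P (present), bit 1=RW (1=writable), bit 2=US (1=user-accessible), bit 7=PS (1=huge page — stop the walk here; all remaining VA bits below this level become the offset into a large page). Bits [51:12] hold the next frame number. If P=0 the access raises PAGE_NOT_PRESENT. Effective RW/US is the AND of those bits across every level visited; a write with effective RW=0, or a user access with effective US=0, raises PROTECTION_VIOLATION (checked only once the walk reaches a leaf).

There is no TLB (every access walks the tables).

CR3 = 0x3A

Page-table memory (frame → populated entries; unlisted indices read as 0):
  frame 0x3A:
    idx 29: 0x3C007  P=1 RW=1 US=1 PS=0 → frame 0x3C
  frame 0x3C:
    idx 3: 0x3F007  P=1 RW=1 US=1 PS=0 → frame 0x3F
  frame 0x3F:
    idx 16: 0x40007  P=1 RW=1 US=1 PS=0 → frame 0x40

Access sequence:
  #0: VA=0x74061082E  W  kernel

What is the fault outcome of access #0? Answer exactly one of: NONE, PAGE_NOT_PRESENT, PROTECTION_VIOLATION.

Per-access translation:
#0 VA=0x74061082E (w,kernel):
  L0 @0x3A[29] → 0x3C007  P=1,RW=1,US=1,PS=0
  L1 @0x3C[3] → 0x3F007  P=1,RW=1,US=1,PS=0
  L2 @0x3F[16] → 0x40007  P=1,RW=1,US=1,PS=0
  → PA=0x4082E  (3 entries read)

Access #0 fault: NONE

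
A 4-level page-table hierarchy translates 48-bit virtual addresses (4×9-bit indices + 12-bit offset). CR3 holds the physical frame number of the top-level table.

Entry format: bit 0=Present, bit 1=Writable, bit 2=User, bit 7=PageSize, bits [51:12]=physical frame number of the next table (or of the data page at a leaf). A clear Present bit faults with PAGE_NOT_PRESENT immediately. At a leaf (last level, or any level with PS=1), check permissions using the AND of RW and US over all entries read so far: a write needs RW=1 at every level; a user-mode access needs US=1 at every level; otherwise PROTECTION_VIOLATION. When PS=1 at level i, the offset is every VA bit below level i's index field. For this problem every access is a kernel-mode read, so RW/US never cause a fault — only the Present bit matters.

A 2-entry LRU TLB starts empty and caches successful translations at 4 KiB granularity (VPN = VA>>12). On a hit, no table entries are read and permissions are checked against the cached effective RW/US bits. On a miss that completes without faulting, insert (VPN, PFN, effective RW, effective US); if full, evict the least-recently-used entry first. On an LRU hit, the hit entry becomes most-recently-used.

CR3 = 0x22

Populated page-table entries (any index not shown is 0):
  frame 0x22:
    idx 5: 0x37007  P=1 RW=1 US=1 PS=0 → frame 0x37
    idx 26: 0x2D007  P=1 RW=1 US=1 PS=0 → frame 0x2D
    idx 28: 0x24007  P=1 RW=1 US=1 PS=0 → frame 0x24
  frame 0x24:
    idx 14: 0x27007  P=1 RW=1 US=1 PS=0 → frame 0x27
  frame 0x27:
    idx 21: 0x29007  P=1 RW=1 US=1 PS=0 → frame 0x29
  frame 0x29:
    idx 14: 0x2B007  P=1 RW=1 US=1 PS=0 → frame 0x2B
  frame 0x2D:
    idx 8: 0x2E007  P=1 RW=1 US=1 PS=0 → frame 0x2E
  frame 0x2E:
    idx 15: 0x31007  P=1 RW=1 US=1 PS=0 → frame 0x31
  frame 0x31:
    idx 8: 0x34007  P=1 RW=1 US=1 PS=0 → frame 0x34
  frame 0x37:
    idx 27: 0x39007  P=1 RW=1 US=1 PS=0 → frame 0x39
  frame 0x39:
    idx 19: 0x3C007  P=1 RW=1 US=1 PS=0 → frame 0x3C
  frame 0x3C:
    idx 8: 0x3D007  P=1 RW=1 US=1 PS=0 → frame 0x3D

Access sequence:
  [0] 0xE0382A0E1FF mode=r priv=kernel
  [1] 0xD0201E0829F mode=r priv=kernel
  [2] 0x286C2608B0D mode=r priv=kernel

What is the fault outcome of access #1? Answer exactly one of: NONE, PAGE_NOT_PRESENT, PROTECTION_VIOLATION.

Walk each access:
#0 VA=0xE0382A0E1FF (r,kernel):
  [0] read 0x22 idx=28: raw=0x24007 flags P=1 W=1 U=1 S=0
  [1] read 0x24 idx=14: raw=0x27007 flags P=1 W=1 U=1 S=0
  [2] read 0x27 idx=21: raw=0x29007 flags P=1 W=1 U=1 S=0
  [3] read 0x29 idx=14: raw=0x2B007 flags P=1 W=1 U=1 S=0
  ✓ 0x2B1FF  — 4 lookups
#1 VA=0xD0201E0829F (r,kernel):
  [0] read 0x22 idx=26: raw=0x2D007 flags P=1 W=1 U=1 S=0
  [1] read 0x2D idx=8: raw=0x2E007 flags P=1 W=1 U=1 S=0
  [2] read 0x2E idx=15: raw=0x31007 flags P=1 W=1 U=1 S=0
  [3] read 0x31 idx=8: raw=0x34007 flags P=1 W=1 U=1 S=0
  ✓ 0x3429F  — 4 lookups
#2 VA=0x286C2608B0D (r,kernel):
  [0] read 0x22 idx=5: raw=0x37007 flags P=1 W=1 U=1 S=0
  [1] read 0x37 idx=27: raw=0x39007 flags P=1 W=1 U=1 S=0
  [2] read 0x39 idx=19: raw=0x3C007 flags P=1 W=1 U=1 S=0
  [3] read 0x3C idx=8: raw=0x3D007 flags P=1 W=1 U=1 S=0
  ✓ 0x3DB0D  — 4 lookups

Access #1 fault: NONE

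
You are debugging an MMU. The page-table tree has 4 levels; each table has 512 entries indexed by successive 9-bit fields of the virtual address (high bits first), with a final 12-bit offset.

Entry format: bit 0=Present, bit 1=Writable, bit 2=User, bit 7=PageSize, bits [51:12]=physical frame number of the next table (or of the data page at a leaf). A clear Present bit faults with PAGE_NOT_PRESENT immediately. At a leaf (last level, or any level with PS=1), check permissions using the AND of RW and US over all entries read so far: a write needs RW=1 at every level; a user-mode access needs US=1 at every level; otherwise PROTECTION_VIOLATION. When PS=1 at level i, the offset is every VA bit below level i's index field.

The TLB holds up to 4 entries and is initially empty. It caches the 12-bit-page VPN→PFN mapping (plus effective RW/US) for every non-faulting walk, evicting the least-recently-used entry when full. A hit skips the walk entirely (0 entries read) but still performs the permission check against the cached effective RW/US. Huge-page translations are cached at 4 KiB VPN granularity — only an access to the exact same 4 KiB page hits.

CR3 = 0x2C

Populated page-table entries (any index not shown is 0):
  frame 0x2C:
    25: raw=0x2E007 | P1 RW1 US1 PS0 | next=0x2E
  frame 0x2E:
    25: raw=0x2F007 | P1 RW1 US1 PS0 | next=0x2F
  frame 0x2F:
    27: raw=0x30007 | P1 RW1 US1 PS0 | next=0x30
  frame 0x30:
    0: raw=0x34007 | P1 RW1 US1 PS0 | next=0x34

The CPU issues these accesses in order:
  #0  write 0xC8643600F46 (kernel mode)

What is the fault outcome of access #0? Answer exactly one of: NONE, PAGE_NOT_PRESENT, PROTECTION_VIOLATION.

Walk each access:
#0 VA=0xC8643600F46 (w,kernel):
  [0] read 0x2C idx=25: raw=0x2E007 flags P=1 W=1 U=1 S=0
  [1] read 0x2E idx=25: raw=0x2F007 flags P=1 W=1 U=1 S=0
  [2] read 0x2F idx=27: raw=0x30007 flags P=1 W=1 U=1 S=0
  [3] read 0x30 idx=0: raw=0x34007 flags P=1 W=1 U=1 S=0
  → PA=0x34F46  (4 entries read)

Access #0 fault: NONE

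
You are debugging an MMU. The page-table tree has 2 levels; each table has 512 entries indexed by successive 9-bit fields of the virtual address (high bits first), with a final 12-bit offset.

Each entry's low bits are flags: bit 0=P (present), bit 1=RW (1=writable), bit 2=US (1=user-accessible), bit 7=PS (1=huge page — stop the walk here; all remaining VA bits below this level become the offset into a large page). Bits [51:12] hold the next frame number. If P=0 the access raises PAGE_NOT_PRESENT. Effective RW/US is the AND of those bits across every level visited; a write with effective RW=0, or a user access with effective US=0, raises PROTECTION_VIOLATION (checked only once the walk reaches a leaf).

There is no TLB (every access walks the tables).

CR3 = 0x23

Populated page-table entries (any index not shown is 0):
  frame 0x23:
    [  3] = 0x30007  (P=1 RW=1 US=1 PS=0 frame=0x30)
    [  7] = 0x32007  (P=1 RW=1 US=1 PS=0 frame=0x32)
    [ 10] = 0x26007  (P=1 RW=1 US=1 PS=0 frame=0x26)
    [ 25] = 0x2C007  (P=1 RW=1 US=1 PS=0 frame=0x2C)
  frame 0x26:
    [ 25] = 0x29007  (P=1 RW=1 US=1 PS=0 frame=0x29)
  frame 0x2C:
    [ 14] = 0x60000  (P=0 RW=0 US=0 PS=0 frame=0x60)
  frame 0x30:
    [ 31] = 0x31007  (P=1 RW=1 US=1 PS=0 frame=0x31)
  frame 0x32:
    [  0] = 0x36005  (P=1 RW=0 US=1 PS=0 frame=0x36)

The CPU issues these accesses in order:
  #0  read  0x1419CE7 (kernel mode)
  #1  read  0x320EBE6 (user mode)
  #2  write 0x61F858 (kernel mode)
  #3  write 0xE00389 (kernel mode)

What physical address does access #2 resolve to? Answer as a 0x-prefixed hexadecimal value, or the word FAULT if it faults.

Walk each access:
#0 VA=0x1419CE7 (r,kernel):
  L0: frame=0x23 idx=10 entry=0x26007 [P=1 RW=1 US=1 PS=0]
  L1: frame=0x26 idx=25 entry=0x29007 [P=1 RW=1 US=1 PS=0]
  → PA=0x29CE7  (2 entries read)
#1 VA=0x320EBE6 (r,user):
  L0: frame=0x23 idx=25 entry=0x2C007 [P=1 RW=1 US=1 PS=0]
  L1: frame=0x2C idx=14 entry=0x60000 [P=0 RW=0 US=0 PS=0]
  → PAGE_NOT_PRESENT  (2 entries read)
#2 VA=0x61F858 (w,kernel):
  L0: frame=0x23 idx=3 entry=0x30007 [P=1 RW=1 US=1 PS=0]
  L1: frame=0x30 idx=31 entry=0x31007 [P=1 RW=1 US=1 PS=0]
  → PA=0x31858  (2 entries read)
#3 VA=0xE00389 (w,kernel):
  L0: frame=0x23 idx=7 entry=0x32007 [P=1 RW=1 US=1 PS=0]
  L1: frame=0x32 idx=0 entry=0x36005 [P=1 RW=0 US=1 PS=0]
  → PROTECTION_VIOLATION  (2 entries read)

Access #2 PA: 0x31858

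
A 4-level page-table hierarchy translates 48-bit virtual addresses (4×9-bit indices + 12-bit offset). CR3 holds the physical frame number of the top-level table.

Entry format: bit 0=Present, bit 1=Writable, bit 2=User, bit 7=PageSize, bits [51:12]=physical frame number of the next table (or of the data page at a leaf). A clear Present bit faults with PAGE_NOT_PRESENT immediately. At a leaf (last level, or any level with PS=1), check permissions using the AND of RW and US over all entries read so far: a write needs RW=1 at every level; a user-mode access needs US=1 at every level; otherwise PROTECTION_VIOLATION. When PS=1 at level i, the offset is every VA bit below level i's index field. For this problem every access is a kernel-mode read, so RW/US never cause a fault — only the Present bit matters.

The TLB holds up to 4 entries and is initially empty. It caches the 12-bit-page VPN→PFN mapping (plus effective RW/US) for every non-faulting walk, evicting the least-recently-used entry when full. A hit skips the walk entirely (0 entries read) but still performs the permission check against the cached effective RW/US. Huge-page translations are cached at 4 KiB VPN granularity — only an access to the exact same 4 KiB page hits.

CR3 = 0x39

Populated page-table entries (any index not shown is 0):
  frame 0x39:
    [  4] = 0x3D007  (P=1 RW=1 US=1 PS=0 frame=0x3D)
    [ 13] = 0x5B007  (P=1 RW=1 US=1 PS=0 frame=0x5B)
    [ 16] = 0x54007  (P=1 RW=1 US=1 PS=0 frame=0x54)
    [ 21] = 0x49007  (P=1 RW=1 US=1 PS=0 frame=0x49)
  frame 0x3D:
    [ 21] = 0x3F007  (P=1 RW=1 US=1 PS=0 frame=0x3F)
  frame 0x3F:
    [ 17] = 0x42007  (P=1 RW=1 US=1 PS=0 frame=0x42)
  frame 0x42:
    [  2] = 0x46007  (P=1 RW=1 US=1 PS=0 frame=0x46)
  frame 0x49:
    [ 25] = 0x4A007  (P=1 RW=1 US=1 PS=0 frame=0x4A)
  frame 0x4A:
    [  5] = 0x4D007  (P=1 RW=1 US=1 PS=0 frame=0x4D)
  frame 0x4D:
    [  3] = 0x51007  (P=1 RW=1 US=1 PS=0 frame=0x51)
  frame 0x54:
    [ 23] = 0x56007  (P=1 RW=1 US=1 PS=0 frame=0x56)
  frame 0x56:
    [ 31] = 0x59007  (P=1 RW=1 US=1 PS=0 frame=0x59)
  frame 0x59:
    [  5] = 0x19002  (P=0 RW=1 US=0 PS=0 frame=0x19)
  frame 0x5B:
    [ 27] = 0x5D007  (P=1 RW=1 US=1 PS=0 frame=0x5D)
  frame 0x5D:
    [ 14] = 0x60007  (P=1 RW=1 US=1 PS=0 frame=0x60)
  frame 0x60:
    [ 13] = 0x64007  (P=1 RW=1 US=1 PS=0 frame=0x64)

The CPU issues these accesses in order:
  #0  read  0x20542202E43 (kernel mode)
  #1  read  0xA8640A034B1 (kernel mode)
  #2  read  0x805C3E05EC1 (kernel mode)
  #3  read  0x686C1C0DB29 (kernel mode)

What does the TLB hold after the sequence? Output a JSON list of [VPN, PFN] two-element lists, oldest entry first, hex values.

Walk each access:
#0 VA=0x20542202E43 (r,kernel):
  lvl0: tbl 0x39, slot 4 ⇒ 0x3D007 (P1/RW1/US1/PS0)
  lvl1: tbl 0x3D, slot 21 ⇒ 0x3F007 (P1/RW1/US1/PS0)
  lvl2: tbl 0x3F, slot 17 ⇒ 0x42007 (P1/RW1/US1/PS0)
  lvl3: tbl 0x42, slot 2 ⇒ 0x46007 (P1/RW1/US1/PS0)
  ✓ 0x46E43  — 4 lookups
#1 VA=0xA8640A034B1 (r,kernel):
  lvl0: tbl 0x39, slot 21 ⇒ 0x49007 (P1/RW1/US1/PS0)
  lvl1: tbl 0x49, slot 25 ⇒ 0x4A007 (P1/RW1/US1/PS0)
  lvl2: tbl 0x4A, slot 5 ⇒ 0x4D007 (P1/RW1/US1/PS0)
  lvl3: tbl 0x4D, slot 3 ⇒ 0x51007 (P1/RW1/US1/PS0)
  ✓ 0x514B1  — 4 lookups
#2 VA=0x805C3E05EC1 (r,kernel):
  lvl0: tbl 0x39, slot 16 ⇒ 0x54007 (P1/RW1/US1/PS0)
  lvl1: tbl 0x54, slot 23 ⇒ 0x56007 (P1/RW1/US1/PS0)
  lvl2: tbl 0x56, slot 31 ⇒ 0x59007 (P1/RW1/US1/PS0)
  lvl3: tbl 0x59, slot 5 ⇒ 0x19002 (P0/RW1/US0/PS0)
  ✗ PAGE_NOT_PRESENT  [4 reads]
#3 VA=0x686C1C0DB29 (r,kernel):
  lvl0: tbl 0x39, slot 13 ⇒ 0x5B007 (P1/RW1/US1/PS0)
  lvl1: tbl 0x5B, slot 27 ⇒ 0x5D007 (P1/RW1/US1/PS0)
  lvl2: tbl 0x5D, slot 14 ⇒ 0x60007 (P1/RW1/US1/PS0)
  lvl3: tbl 0x60, slot 13 ⇒ 0x64007 (P1/RW1/US1/PS0)
  ✓ 0x64B29  — 4 lookups

TLB: [["0x20542202", "0x46"], ["0xA8640A03", "0x51"], ["0x686C1C0D", "0x64"]]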